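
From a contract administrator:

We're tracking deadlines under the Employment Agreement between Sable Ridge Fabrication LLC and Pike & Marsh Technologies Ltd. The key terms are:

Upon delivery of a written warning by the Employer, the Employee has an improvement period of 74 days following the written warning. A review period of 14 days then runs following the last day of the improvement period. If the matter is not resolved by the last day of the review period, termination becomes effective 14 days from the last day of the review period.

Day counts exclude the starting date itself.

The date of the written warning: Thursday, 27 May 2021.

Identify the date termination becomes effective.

6 September 2021

The last day of the improvement period: 27 May 2021 + 74 days = 9 August 2021.
Adding 14 calendar days to 9 August 2021 gives 23 August 2021, which is the last day of the review period.
The date termination becomes effective: 23 August 2021 + 14 days = 6 September 2021.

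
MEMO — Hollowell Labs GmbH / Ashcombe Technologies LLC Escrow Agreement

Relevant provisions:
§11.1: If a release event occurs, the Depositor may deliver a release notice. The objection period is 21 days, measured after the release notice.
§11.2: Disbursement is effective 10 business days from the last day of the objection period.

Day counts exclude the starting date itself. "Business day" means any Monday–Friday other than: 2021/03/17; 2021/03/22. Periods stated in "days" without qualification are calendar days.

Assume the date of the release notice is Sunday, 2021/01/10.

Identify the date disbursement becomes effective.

The last day of the objection period: 21 calendar days after 2021/01/10 is 2021/01/31.
The date disbursement becomes effective: counting 10 business days from Sunday, 2021/01/31 (Feb 1, Feb 2, Feb 3, Feb 4, Feb 5, Feb 8, Feb 9, Feb 10, Feb 11, Feb 12, skipping weekends) reaches Friday, 2021/02/12.

2021/02/12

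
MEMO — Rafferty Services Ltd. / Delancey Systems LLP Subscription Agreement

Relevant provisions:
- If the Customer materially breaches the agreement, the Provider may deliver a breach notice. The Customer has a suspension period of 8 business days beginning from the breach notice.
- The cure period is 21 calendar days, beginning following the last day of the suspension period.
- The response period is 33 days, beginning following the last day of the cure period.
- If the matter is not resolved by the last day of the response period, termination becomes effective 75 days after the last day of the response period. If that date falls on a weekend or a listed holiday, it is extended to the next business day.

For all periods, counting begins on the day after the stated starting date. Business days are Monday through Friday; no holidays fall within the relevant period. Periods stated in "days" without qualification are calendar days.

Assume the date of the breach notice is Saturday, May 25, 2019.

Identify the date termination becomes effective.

October 14, 2019

From Saturday, May 25, 2019, 8 business days (May 27, May 28, May 29, May 30, May 31, Jun 3, Jun 4, Jun 5, skipping weekends) brings us to Wednesday, June 5, 2019, which is the last day of the suspension period.
The last day of the cure period: 21 calendar days after June 5, 2019 is June 26, 2019.
Adding 33 calendar days to June 26, 2019 gives July 29, 2019, which is the last day of the response period.
The date termination becomes effective: 75 calendar days after July 29, 2019 is October 12, 2019. That falls on a Saturday, so it rolls to the next business day, Monday, October 14, 2019.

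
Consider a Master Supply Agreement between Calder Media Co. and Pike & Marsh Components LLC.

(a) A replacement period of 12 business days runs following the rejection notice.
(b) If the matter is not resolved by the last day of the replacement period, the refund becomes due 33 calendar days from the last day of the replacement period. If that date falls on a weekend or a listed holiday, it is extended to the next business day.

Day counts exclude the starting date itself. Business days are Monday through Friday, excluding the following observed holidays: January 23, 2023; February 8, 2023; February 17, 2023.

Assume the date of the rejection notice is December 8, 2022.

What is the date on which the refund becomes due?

January 30, 2023

From Thursday, December 8, 2022, 12 business days (Dec 9, Dec 12, Dec 13, Dec 14, …, Dec 22, Dec 23, Dec 26, skipping weekends) brings us to Monday, December 26, 2022, which is the last day of the replacement period.
The date on which the refund becomes due: December 26, 2022 + 33 days = January 28, 2023. That falls on a Saturday, so it rolls to the next business day, Monday, January 30, 2023.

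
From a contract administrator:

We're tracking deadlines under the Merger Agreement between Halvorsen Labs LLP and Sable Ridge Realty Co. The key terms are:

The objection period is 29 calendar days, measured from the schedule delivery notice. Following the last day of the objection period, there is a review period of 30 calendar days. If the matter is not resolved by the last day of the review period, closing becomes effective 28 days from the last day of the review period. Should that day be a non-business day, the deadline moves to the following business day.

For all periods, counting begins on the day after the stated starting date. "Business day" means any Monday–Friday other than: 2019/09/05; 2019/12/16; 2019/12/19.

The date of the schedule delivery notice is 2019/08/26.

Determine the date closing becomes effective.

Adding 29 calendar days to 2019/08/26 gives 2019/09/24, which is the last day of the objection period.
The last day of the review period: 30 calendar days after 2019/09/24 is 2019/10/24.
Adding 28 calendar days to 2019/10/24 gives 2019/11/21, which is the date closing becomes effective. 2019/11/21 is a Thursday and is not a listed holiday, so no roll-forward applies.

2019/11/21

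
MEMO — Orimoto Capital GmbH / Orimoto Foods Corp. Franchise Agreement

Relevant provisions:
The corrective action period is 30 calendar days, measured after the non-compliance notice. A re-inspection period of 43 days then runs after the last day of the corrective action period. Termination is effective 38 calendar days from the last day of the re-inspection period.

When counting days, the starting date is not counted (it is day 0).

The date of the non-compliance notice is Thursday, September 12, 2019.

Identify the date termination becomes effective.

The last day of the corrective action period: 30 calendar days after September 12, 2019 is October 12, 2019.
The last day of the re-inspection period: 43 calendar days after October 12, 2019 is November 24, 2019.
The date termination becomes effective: 38 calendar days after November 24, 2019 is January 1, 2020.

January 1, 2020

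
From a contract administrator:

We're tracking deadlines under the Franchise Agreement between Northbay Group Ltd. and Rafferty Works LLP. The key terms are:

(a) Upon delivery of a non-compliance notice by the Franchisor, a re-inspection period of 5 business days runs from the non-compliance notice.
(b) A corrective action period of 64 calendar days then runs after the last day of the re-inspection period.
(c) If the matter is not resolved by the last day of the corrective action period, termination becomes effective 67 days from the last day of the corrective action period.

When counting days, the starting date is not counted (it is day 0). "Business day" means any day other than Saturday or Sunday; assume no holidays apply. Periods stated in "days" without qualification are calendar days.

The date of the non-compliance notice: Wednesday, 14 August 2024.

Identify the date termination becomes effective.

30 December 2024

The last day of the re-inspection period: 5 business days after Wednesday, 14 August 2024, skipping weekends — Aug 15, Aug 16, Aug 19, Aug 20, Aug 21 — lands on Wednesday, 21 August 2024.
The last day of the corrective action period: 21 August 2024 + 64 days = 24 October 2024.
The date termination becomes effective: 67 calendar days after 24 October 2024 is 30 December 2024.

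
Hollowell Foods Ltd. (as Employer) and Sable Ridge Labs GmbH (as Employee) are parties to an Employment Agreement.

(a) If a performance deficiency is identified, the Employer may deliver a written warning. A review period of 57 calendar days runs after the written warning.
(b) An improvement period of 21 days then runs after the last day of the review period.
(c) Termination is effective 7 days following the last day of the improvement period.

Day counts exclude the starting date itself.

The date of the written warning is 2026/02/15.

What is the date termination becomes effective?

Adding 57 calendar days to 2026/02/15 gives 2026/04/13, which is the last day of the review period.
The last day of the improvement period: 21 calendar days after 2026/04/13 is 2026/05/04.
The date termination becomes effective: 2026/05/04 + 7 days = 2026/05/11.

2026/05/11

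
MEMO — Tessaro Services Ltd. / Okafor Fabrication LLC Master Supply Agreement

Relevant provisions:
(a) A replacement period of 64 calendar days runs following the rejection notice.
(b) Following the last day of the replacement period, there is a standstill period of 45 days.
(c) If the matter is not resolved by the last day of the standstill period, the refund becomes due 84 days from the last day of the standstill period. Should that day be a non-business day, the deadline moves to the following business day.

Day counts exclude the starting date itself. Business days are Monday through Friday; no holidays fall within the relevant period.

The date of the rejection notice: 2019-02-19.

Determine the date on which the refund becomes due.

The last day of the replacement period: 64 calendar days after 2019-02-19 is 2019-04-24.
The last day of the standstill period: 45 calendar days after 2019-04-24 is 2019-06-08.
Adding 84 calendar days to 2019-06-08 gives 2019-08-31, which is the date on which the refund becomes due. That falls on a Saturday, so it rolls to the next business day, Monday, 2019-09-02.

2019-09-02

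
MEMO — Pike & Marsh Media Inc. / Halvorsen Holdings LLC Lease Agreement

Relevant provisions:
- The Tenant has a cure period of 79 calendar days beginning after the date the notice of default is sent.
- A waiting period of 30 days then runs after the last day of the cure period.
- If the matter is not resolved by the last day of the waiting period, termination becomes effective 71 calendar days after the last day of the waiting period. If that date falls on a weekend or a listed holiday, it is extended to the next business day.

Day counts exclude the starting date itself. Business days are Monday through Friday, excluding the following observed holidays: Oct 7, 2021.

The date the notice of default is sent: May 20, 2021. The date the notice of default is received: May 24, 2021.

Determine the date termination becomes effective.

Nov 16, 2021

The last day of the cure period: May 20, 2021 + 79 days = Aug 7, 2021.
Adding 30 calendar days to Aug 7, 2021 gives Sep 6, 2021, which is the last day of the waiting period.
The date termination becomes effective: 71 calendar days after Sep 6, 2021 is Nov 16, 2021. Nov 16, 2021 is a Tuesday and is not a listed holiday, so no roll-forward applies.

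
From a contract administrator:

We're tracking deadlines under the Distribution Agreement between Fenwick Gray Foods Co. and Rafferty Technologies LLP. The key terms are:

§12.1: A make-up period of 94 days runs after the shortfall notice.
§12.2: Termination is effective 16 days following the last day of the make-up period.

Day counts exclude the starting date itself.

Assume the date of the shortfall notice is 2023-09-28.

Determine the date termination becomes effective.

The last day of the make-up period: 2023-09-28 + 94 days = 2023-12-31.
The date termination becomes effective: 2023-12-31 + 16 days = 2024-01-16.

2024-01-16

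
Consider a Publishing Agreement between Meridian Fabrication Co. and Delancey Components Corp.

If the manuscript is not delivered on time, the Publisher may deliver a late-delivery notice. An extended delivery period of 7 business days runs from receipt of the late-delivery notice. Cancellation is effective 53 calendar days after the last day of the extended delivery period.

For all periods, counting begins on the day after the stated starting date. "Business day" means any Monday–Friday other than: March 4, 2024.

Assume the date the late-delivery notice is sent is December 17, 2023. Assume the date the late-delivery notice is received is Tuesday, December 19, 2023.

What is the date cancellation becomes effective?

The last day of the extended delivery period: 7 business days after Tuesday, December 19, 2023, skipping weekends — Dec 20, Dec 21, Dec 22, Dec 25, Dec 26, Dec 27, Dec 28 — lands on Thursday, December 28, 2023.
Adding 53 calendar days to December 28, 2023 gives February 19, 2024, which is the date cancellation becomes effective.

February 19, 2024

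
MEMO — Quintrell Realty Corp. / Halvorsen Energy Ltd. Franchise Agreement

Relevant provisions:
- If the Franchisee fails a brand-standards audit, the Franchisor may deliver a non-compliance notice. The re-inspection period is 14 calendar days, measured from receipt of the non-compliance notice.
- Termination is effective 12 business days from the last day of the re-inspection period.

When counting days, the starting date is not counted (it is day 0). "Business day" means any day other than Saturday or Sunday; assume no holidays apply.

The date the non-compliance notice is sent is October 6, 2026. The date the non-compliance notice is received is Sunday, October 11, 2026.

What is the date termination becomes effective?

November 10, 2026

The last day of the re-inspection period: 14 calendar days after October 11, 2026 is October 25, 2026.
From Sunday, October 25, 2026, 12 business days (Oct 26, Oct 27, Oct 28, Oct 29, …, Nov 6, Nov 9, Nov 10, skipping weekends) brings us to Tuesday, November 10, 2026, which is the date termination becomes effective.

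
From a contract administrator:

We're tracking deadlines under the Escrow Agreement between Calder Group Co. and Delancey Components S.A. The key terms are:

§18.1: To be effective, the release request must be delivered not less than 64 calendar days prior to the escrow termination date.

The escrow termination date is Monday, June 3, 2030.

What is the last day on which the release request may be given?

Counting back 64 calendar days from June 3, 2030 gives March 31, 2030.

March 31, 2030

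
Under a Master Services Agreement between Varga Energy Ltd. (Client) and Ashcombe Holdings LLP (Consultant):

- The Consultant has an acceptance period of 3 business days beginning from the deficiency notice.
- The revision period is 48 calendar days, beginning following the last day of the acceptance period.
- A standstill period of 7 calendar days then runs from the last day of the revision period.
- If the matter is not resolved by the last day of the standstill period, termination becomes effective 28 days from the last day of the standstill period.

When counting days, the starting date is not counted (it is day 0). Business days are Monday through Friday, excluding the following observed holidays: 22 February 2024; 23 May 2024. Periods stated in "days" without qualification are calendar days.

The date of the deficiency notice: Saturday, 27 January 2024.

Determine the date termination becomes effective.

The last day of the acceptance period: 3 business days after Saturday, 27 January 2024, skipping weekends — Jan 29, Jan 30, Jan 31 — lands on Wednesday, 31 January 2024.
Adding 48 calendar days to 31 January 2024 gives 19 March 2024, which is the last day of the revision period.
The last day of the standstill period: 7 calendar days after 19 March 2024 is 26 March 2024.
The date termination becomes effective: 28 calendar days after 26 March 2024 is 23 April 2024.

23 April 2024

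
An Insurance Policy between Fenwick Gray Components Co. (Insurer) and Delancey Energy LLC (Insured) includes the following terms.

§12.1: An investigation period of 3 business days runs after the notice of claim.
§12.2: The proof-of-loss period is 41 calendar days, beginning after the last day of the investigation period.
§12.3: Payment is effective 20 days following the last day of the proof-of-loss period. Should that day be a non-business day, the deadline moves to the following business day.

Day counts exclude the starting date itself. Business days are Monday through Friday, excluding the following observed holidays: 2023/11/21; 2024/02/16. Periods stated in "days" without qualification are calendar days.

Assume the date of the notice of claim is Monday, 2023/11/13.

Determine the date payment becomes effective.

2024/01/16

The last day of the investigation period: 3 business days after Monday, 2023/11/13, skipping weekends — Nov 14, Nov 15, Nov 16 — lands on Thursday, 2023/11/16.
Adding 41 calendar days to 2023/11/16 gives 2023/12/27, which is the last day of the proof-of-loss period.
The date payment becomes effective: 2023/12/27 + 20 days = 2024/01/16. 2024/01/16 is a Tuesday and is not a listed holiday, so no roll-forward applies.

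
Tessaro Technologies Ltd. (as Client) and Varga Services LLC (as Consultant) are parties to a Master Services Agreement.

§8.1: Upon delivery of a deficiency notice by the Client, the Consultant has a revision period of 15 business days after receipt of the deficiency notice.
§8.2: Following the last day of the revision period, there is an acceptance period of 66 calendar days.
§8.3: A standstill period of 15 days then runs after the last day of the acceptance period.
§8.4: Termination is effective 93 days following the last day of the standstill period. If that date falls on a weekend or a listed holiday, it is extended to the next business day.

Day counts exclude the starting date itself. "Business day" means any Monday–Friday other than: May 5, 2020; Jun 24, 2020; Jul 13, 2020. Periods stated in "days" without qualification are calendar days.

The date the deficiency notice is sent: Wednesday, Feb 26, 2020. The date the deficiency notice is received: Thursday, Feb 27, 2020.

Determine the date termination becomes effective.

Sep 9, 2020

The last day of the revision period: 15 business days after Thursday, Feb 27, 2020, skipping weekends — Feb 28, Mar 2, Mar 3, Mar 4, …, Mar 17, Mar 18, Mar 19 — lands on Thursday, Mar 19, 2020.
The last day of the acceptance period: Mar 19, 2020 + 66 days = May 24, 2020.
Adding 15 calendar days to May 24, 2020 gives Jun 8, 2020, which is the last day of the standstill period.
Adding 93 calendar days to Jun 8, 2020 gives Sep 9, 2020, which is the date termination becomes effective. Sep 9, 2020 is a Wednesday and is not a listed holiday, so no roll-forward applies.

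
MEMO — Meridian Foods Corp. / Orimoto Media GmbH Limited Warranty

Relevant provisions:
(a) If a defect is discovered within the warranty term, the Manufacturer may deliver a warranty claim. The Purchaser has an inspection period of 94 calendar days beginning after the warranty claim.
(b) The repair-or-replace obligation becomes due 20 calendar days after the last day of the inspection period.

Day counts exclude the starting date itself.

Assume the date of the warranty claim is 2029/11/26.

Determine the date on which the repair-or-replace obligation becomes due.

2030/03/20

The last day of the inspection period: 2029/11/26 + 94 days = 2030/02/28.
The date on which the repair-or-replace obligation becomes due: 2030/02/28 + 20 days = 2030/03/20.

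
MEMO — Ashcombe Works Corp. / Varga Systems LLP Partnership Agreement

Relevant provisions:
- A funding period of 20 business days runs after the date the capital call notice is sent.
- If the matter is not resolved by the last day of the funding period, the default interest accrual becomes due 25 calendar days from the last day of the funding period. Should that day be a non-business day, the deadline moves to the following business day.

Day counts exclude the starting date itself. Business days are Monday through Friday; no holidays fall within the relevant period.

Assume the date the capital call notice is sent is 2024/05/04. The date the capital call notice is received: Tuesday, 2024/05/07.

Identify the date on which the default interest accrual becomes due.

2024/06/25

From Saturday, 2024/05/04, 20 business days (May 6, May 7, May 8, May 9, …, May 29, May 30, May 31, skipping weekends) brings us to Friday, 2024/05/31, which is the last day of the funding period.
The date on which the default interest accrual becomes due: 2024/05/31 + 25 days = 2024/06/25. 2024/06/25 is a Tuesday, so no roll-forward applies.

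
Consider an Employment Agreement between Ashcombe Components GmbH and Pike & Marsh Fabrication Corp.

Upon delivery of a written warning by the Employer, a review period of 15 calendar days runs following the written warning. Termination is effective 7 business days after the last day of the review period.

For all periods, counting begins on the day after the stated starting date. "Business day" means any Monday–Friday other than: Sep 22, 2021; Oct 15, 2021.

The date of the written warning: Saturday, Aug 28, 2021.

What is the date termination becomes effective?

The last day of the review period: 15 calendar days after Aug 28, 2021 is Sep 12, 2021.
From Sunday, Sep 12, 2021, 7 business days (Sep 13, Sep 14, Sep 15, Sep 16, Sep 17, Sep 20, Sep 21, skipping weekends) brings us to Tuesday, Sep 21, 2021, which is the date termination becomes effective.

Sep 21, 2021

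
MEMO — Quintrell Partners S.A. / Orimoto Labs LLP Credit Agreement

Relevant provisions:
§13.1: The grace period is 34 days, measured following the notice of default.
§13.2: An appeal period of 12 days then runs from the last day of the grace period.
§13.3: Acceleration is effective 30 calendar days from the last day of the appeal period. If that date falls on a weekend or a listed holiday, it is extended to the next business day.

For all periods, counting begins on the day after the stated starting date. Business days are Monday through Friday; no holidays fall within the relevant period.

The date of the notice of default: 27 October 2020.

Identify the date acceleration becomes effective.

Adding 34 calendar days to 27 October 2020 gives 30 November 2020, which is the last day of the grace period.
The last day of the appeal period: 12 calendar days after 30 November 2020 is 12 December 2020.
The date acceleration becomes effective: 12 December 2020 + 30 days = 11 January 2021. 11 January 2021 is a Monday, so no roll-forward applies.

11 January 2021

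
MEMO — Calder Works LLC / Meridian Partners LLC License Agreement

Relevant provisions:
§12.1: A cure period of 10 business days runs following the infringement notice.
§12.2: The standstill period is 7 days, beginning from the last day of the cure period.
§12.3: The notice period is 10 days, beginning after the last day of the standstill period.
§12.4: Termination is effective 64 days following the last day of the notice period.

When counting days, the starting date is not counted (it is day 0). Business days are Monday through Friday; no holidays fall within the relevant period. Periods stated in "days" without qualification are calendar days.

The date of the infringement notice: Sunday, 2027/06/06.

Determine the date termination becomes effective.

2027/09/07

The last day of the cure period: 10 business days after Sunday, 2027/06/06, skipping weekends — Jun 7, Jun 8, Jun 9, Jun 10, Jun 11, Jun 14, Jun 15, Jun 16, Jun 17, Jun 18 — lands on Friday, 2027/06/18.
The last day of the standstill period: 2027/06/18 + 7 days = 2027/06/25.
The last day of the notice period: 2027/06/25 + 10 days = 2027/07/05.
The date termination becomes effective: 2027/07/05 + 64 days = 2027/09/07.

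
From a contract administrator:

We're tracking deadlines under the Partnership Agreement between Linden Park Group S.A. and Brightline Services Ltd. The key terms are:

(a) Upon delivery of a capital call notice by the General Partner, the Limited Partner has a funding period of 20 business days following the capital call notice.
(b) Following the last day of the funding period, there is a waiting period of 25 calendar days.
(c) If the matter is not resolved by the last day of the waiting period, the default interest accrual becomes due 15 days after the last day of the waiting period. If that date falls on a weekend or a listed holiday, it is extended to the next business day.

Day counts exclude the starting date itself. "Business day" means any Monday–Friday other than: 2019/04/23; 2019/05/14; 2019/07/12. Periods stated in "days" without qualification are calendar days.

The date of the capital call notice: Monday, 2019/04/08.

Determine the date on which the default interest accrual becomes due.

2019/06/17

From Monday, 2019/04/08, 20 business days (Apr 9, Apr 10, Apr 11, Apr 12, …, May 3, May 6, May 7, skipping weekends and the listed holiday on Apr 23) brings us to Tuesday, 2019/05/07, which is the last day of the funding period.
The last day of the waiting period: 2019/05/07 + 25 days = 2019/06/01.
The date on which the default interest accrual becomes due: 2019/06/01 + 15 days = 2019/06/16. That falls on a Sunday, so it rolls to the next business day, Monday, 2019/06/17.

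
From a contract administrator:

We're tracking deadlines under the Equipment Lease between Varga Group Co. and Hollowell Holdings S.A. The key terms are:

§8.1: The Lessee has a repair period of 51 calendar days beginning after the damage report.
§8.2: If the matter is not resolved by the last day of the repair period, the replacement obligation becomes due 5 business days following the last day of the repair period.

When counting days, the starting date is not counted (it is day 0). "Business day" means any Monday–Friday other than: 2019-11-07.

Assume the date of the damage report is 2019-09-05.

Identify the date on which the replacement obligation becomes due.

The last day of the repair period: 51 calendar days after 2019-09-05 is 2019-10-26.
The date on which the replacement obligation becomes due: 5 business days after Saturday, 2019-10-26, skipping weekends — Oct 28, Oct 29, Oct 30, Oct 31, Nov 1 — lands on Friday, 2019-11-01.

2019-11-01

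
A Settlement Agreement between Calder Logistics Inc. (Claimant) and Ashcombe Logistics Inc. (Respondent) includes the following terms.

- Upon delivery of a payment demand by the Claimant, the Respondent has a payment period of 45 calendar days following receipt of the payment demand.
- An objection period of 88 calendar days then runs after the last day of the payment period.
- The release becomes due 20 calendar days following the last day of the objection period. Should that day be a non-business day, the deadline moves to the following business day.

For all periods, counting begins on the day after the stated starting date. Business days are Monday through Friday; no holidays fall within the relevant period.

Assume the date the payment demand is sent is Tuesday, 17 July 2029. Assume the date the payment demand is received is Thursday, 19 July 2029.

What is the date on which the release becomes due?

19 December 2029

Adding 45 calendar days to 19 July 2029 gives 2 September 2029, which is the last day of the payment period.
The last day of the objection period: 88 calendar days after 2 September 2029 is 29 November 2029.
The date on which the release becomes due: 29 November 2029 + 20 days = 19 December 2029. 19 December 2029 is a Wednesday, so no roll-forward applies.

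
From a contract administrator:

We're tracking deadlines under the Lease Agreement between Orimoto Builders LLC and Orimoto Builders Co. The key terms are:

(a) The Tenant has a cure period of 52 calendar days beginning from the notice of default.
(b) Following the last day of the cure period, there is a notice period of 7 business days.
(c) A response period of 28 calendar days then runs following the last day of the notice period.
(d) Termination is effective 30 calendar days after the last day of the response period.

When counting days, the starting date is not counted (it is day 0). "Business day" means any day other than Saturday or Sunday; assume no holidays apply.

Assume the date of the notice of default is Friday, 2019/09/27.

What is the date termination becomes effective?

The last day of the cure period: 2019/09/27 + 52 days = 2019/11/18.
The last day of the notice period: 7 business days after Monday, 2019/11/18, skipping weekends — Nov 19, Nov 20, Nov 21, Nov 22, Nov 25, Nov 26, Nov 27 — lands on Wednesday, 2019/11/27.
The last day of the response period: 2019/11/27 + 28 days = 2019/12/25.
The date termination becomes effective: 30 calendar days after 2019/12/25 is 2020/01/24.

2020/01/24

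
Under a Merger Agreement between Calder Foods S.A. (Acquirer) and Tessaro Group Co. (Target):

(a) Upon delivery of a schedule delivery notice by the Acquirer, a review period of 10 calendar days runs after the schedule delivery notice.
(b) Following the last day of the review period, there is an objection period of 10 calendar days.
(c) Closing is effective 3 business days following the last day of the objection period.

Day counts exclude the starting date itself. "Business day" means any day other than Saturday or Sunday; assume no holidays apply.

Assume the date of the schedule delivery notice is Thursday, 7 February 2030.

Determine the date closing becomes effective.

4 March 2030

Adding 10 calendar days to 7 February 2030 gives 17 February 2030, which is the last day of the review period.
The last day of the objection period: 10 calendar days after 17 February 2030 is 27 February 2030.
From Wednesday, 27 February 2030, 3 business days (Feb 28, Mar 1, Mar 4, skipping weekends) brings us to Monday, 4 March 2030, which is the date closing becomes effective.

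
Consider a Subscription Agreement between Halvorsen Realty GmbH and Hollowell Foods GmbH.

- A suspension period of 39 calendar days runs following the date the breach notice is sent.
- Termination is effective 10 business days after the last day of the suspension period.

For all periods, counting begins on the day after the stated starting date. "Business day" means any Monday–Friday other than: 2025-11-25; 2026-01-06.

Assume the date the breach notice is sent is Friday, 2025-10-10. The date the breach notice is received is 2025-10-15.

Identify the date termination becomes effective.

2025-12-03

The last day of the suspension period: 39 calendar days after 2025-10-10 is 2025-11-18.
From Tuesday, 2025-11-18, 10 business days (Nov 19, Nov 20, Nov 21, Nov 24, Nov 26, Nov 27, Nov 28, Dec 1, Dec 2, Dec 3, skipping weekends and the listed holiday on Nov 25) brings us to Wednesday, 2025-12-03, which is the date termination becomes effective.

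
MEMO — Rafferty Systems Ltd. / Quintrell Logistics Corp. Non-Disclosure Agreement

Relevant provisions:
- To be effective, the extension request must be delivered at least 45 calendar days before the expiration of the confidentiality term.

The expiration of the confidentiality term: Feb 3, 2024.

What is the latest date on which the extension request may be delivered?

Dec 20, 2023

Feb 3, 2024 minus 45 days is Dec 20, 2023.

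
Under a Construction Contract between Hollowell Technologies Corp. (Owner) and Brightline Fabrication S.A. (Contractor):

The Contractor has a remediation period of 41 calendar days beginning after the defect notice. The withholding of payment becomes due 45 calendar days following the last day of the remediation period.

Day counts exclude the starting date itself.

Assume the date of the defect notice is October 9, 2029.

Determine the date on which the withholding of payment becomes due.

Adding 41 calendar days to October 9, 2029 gives November 19, 2029, which is the last day of the remediation period.
Adding 45 calendar days to November 19, 2029 gives January 3, 2030, which is the date on which the withholding of payment becomes due.

January 3, 2030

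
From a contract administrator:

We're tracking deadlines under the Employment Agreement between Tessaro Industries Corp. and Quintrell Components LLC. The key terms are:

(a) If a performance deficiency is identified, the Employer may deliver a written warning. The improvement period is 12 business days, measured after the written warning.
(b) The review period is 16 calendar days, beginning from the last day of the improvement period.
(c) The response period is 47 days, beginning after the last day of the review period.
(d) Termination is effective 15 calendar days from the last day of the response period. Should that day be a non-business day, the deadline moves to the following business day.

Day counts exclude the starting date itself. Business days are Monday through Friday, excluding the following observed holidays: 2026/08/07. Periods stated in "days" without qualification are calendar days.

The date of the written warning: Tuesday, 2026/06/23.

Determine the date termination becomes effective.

2026/09/25

From Tuesday, 2026/06/23, 12 business days (Jun 24, Jun 25, Jun 26, Jun 29, …, Jul 7, Jul 8, Jul 9, skipping weekends) brings us to Thursday, 2026/07/09, which is the last day of the improvement period.
Adding 16 calendar days to 2026/07/09 gives 2026/07/25, which is the last day of the review period.
The last day of the response period: 47 calendar days after 2026/07/25 is 2026/09/10.
Adding 15 calendar days to 2026/09/10 gives 2026/09/25, which is the date termination becomes effective. 2026/09/25 is a Friday and is not a listed holiday, so no roll-forward applies.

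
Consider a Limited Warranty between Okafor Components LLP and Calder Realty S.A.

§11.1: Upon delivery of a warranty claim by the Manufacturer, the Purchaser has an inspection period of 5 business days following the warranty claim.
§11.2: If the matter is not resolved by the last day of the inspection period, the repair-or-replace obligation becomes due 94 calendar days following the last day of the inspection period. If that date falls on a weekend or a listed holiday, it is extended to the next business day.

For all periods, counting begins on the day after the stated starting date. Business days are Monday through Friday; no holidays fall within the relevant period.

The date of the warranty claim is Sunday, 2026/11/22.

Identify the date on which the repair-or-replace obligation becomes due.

From Sunday, 2026/11/22, 5 business days (Nov 23, Nov 24, Nov 25, Nov 26, Nov 27, skipping weekends) brings us to Friday, 2026/11/27, which is the last day of the inspection period.
The date on which the repair-or-replace obligation becomes due: 94 calendar days after 2026/11/27 is 2027/03/01. 2027/03/01 is a Monday, so no roll-forward applies.

2027/03/01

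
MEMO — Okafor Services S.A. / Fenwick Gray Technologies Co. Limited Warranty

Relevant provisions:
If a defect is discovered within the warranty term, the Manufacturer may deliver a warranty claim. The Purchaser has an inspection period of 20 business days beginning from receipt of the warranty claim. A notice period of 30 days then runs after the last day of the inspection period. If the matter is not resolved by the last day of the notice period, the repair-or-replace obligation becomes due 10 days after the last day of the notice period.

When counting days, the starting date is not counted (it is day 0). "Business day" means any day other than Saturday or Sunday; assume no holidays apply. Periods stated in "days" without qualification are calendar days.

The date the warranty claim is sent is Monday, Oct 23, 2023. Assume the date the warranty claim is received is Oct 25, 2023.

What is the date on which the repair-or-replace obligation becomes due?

From Wednesday, Oct 25, 2023, 20 business days (Oct 26, Oct 27, Oct 30, Oct 31, …, Nov 20, Nov 21, Nov 22, skipping weekends) brings us to Wednesday, Nov 22, 2023, which is the last day of the inspection period.
Adding 30 calendar days to Nov 22, 2023 gives Dec 22, 2023, which is the last day of the notice period.
The date on which the repair-or-replace obligation becomes due: 10 calendar days after Dec 22, 2023 is Jan 1, 2024.

Jan 1, 2024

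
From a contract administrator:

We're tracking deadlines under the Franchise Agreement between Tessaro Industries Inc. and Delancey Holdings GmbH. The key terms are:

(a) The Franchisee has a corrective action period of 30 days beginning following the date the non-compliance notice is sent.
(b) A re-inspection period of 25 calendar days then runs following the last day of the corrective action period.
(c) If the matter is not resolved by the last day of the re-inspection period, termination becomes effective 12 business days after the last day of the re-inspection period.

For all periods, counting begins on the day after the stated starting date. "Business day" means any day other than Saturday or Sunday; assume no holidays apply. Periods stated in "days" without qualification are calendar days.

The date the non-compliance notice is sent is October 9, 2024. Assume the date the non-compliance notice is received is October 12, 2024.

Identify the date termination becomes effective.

December 19, 2024

The last day of the corrective action period: October 9, 2024 + 30 days = November 8, 2024.
The last day of the re-inspection period: 25 calendar days after November 8, 2024 is December 3, 2024.
From Tuesday, December 3, 2024, 12 business days (Dec 4, Dec 5, Dec 6, Dec 9, …, Dec 17, Dec 18, Dec 19, skipping weekends) brings us to Thursday, December 19, 2024, which is the date termination becomes effective.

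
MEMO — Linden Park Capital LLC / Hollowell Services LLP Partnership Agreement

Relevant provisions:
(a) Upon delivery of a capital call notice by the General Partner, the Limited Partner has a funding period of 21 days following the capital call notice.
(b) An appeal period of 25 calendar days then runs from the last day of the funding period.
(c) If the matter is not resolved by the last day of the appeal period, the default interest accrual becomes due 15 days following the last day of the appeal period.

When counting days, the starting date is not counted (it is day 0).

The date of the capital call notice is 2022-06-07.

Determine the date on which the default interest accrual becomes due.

2022-08-07

Adding 21 calendar days to 2022-06-07 gives 2022-06-28, which is the last day of the funding period.
Adding 25 calendar days to 2022-06-28 gives 2022-07-23, which is the last day of the appeal period.
The date on which the default interest accrual becomes due: 2022-07-23 + 15 days = 2022-08-07.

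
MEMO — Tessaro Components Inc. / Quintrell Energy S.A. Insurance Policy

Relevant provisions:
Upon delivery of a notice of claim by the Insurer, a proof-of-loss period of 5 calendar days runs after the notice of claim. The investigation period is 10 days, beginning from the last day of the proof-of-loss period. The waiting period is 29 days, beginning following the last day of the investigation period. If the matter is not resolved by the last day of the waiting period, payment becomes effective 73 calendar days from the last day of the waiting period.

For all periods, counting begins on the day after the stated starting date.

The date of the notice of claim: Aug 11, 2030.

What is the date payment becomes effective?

The last day of the proof-of-loss period: 5 calendar days after Aug 11, 2030 is Aug 16, 2030.
The last day of the investigation period: 10 calendar days after Aug 16, 2030 is Aug 26, 2030.
Adding 29 calendar days to Aug 26, 2030 gives Sep 24, 2030, which is the last day of the waiting period.
The date payment becomes effective: Sep 24, 2030 + 73 days = Dec 6, 2030.

Dec 6, 2030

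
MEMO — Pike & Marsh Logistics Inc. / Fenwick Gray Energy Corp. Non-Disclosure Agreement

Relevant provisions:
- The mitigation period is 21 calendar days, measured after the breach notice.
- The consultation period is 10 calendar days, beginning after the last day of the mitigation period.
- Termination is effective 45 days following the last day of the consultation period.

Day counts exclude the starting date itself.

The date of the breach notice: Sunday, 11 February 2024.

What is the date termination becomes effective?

The last day of the mitigation period: 21 calendar days after 11 February 2024 is 3 March 2024.
The last day of the consultation period: 10 calendar days after 3 March 2024 is 13 March 2024.
The date termination becomes effective: 13 March 2024 + 45 days = 27 April 2024.

27 April 2024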